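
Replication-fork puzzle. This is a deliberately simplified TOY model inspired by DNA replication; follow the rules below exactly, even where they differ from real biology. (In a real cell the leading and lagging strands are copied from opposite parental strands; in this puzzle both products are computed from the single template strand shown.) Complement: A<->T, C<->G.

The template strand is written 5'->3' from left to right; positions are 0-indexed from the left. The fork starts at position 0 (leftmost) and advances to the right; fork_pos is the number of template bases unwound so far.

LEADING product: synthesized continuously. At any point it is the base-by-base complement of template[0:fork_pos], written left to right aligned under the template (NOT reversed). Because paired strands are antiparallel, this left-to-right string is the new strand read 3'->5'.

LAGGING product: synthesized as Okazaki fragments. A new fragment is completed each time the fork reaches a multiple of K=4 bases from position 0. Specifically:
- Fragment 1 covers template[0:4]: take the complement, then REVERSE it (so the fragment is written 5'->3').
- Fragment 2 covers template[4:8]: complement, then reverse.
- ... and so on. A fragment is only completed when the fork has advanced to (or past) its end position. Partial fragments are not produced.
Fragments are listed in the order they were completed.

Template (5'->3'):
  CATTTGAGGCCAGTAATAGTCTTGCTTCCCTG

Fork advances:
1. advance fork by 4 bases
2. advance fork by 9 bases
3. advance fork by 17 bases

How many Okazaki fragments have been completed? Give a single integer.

Answer: 7

Derivation:
Step 1: advance 4 -> fork_pos = 0 + 4 = 4. Reached multiple(s) of 4: 4 -> fragment 1 completed (1 total).
Step 2: advance 9 -> fork_pos = 4 + 9 = 13. Reached multiple(s) of 4: 8, 12 -> fragments 2-3 completed (3 total).
Step 3: advance 17 -> fork_pos = 13 + 17 = 30. Reached multiple(s) of 4: 16, 20, 24, 28 -> fragments 4-7 completed (7 total).
Check: final fork_pos = 30; the multiples of 4 that are <= 30 are 4..28 -> 30 // 4 = 7 completed fragment(s).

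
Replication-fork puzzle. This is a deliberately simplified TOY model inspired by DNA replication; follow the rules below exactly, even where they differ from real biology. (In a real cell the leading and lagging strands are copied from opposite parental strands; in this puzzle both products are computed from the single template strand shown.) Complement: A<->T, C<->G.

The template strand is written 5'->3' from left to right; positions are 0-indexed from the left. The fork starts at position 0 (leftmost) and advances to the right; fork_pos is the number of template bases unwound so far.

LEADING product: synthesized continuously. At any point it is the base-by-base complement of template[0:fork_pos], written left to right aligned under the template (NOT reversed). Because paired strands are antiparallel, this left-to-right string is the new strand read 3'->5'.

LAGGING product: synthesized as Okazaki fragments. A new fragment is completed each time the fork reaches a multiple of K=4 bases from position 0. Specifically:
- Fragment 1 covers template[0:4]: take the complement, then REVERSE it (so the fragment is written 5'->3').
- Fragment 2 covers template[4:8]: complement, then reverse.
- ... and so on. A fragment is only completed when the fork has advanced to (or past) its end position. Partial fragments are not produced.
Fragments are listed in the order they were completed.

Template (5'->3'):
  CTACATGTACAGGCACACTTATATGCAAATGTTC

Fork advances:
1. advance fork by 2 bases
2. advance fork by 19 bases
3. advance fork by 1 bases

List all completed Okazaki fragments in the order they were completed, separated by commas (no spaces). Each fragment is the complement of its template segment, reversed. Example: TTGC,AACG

Answer: GTAG,ACAT,CTGT,GTGC,AAGT

Derivation:
Step 1: advance 2 -> fork_pos = 0 + 2 = 2. Next multiple of 4 is 4 (not reached); still 0 fragment(s).
Step 2: advance 19 -> fork_pos = 2 + 19 = 21. Reached multiple(s) of 4: 4, 8, 12, 16, 20 -> fragments 1-5 completed (5 total).
Step 3: advance 1 -> fork_pos = 21 + 1 = 22. Next multiple of 4 is 24 (not reached); still 5 fragment(s).
Final fork_pos = 22, so 5 fragment(s) are complete. Build each: template segment -> complement -> reverse.
Fragment 1: template[0:4] = CTAC -> complement GATG -> reversed GTAG
Fragment 2: template[4:8] = ATGT -> complement TACA -> reversed ACAT
Fragment 3: template[8:12] = ACAG -> complement TGTC -> reversed CTGT
Fragment 4: template[12:16] = GCAC -> complement CGTG -> reversed GTGC
Fragment 5: template[16:20] = ACTT -> complement TGAA -> reversed AAGT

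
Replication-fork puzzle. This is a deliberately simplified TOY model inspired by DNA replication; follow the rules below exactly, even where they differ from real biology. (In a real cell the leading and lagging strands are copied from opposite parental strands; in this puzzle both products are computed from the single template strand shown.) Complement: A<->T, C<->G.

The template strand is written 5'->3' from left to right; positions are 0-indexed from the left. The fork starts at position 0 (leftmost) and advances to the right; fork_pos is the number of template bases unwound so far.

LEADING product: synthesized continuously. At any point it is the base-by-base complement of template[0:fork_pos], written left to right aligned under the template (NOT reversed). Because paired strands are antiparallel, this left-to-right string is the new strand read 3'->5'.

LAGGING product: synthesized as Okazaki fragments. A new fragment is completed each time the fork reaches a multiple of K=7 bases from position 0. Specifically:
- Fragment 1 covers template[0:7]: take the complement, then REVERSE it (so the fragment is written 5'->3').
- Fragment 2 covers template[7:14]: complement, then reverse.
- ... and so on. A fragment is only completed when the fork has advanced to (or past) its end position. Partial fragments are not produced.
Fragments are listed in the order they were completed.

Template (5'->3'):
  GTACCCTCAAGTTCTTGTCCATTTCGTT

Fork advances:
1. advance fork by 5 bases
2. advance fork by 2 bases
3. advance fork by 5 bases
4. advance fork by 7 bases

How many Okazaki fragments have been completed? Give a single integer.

Step 1: advance 5 -> fork_pos = 0 + 5 = 5. Next multiple of 7 is 7 (not reached); still 0 fragment(s).
Step 2: advance 2 -> fork_pos = 5 + 2 = 7. Reached multiple(s) of 7: 7 -> fragment 1 completed (1 total).
Step 3: advance 5 -> fork_pos = 7 + 5 = 12. Next multiple of 7 is 14 (not reached); still 1 fragment(s).
Step 4: advance 7 -> fork_pos = 12 + 7 = 19. Reached multiple(s) of 7: 14 -> fragment 2 completed (2 total).
Check: final fork_pos = 19; the multiples of 7 that are <= 19 are 7..14 -> 19 // 7 = 2 completed fragment(s).

Answer: 2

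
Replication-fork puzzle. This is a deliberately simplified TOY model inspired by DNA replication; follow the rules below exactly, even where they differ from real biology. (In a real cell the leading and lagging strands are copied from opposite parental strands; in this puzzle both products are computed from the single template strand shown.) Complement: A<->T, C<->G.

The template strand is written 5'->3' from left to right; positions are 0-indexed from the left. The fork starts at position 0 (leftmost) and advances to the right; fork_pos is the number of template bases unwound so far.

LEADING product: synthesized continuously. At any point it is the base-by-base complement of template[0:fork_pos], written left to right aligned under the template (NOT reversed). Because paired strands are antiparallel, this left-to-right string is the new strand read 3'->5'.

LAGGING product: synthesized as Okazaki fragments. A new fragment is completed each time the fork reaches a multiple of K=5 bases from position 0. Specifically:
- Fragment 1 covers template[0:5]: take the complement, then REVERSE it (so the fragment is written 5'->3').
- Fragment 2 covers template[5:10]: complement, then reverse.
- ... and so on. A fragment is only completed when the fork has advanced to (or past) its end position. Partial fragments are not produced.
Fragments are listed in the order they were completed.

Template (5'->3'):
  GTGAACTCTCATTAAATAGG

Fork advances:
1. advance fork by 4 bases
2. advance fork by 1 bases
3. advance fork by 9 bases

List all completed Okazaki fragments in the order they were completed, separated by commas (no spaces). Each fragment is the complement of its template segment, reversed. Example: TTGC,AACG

Step 1: advance 4 -> fork_pos = 0 + 4 = 4. Next multiple of 5 is 5 (not reached); still 0 fragment(s).
Step 2: advance 1 -> fork_pos = 4 + 1 = 5. Reached multiple(s) of 5: 5 -> fragment 1 completed (1 total).
Step 3: advance 9 -> fork_pos = 5 + 9 = 14. Reached multiple(s) of 5: 10 -> fragment 2 completed (2 total).
Final fork_pos = 14, so 2 fragment(s) are complete. Build each: template segment -> complement -> reverse.
Fragment 1: template[0:5] = GTGAA -> complement CACTT -> reversed TTCAC
Fragment 2: template[5:10] = CTCTC -> complement GAGAG -> reversed GAGAG

Answer: TTCAC,GAGAG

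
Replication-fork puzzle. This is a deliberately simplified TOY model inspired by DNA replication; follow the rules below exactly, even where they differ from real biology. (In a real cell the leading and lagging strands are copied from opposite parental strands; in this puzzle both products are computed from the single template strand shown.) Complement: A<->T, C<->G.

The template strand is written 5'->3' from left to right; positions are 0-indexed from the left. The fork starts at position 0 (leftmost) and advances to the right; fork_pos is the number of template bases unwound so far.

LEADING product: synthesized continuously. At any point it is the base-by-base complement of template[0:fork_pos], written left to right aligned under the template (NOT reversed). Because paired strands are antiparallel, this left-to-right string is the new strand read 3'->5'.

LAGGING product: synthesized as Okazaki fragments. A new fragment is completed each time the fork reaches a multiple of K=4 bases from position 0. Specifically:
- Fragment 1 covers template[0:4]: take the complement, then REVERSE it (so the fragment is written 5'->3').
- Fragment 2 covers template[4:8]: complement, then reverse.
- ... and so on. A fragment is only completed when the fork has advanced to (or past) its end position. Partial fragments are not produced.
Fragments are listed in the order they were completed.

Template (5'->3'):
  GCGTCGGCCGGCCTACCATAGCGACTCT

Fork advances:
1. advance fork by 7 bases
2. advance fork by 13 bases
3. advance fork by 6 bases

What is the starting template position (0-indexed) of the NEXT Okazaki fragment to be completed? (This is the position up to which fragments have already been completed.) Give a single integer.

Step 1: advance 7 -> fork_pos = 0 + 7 = 7. Reached multiple(s) of 4: 4 -> fragment 1 completed (1 total).
Step 2: advance 13 -> fork_pos = 7 + 13 = 20. Reached multiple(s) of 4: 8, 12, 16, 20 -> fragments 2-5 completed (5 total).
Step 3: advance 6 -> fork_pos = 20 + 6 = 26. Reached multiple(s) of 4: 24 -> fragment 6 completed (6 total).
6 fragment(s) completed, covering template[0:24] (6 x 4 = 24). The next fragment, fragment 7, covers template[24:28], so it starts at position 24.

Answer: 24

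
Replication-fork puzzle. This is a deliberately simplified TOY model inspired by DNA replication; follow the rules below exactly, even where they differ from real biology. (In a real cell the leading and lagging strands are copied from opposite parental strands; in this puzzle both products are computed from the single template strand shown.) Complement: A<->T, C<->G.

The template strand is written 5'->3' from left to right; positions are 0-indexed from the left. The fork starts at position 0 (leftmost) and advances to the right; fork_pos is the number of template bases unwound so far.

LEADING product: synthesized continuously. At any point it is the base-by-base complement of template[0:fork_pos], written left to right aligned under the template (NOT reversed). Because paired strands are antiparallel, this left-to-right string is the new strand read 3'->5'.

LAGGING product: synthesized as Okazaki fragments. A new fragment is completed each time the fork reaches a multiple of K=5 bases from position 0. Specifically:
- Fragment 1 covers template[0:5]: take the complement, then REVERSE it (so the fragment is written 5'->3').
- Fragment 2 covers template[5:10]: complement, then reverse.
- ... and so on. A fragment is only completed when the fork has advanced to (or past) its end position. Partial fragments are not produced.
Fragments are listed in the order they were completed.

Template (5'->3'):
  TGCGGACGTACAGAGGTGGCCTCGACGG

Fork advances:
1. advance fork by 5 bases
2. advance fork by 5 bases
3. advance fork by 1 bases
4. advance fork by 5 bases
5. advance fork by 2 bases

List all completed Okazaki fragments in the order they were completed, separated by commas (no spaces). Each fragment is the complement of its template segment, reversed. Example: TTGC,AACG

Answer: CCGCA,TACGT,CTCTG

Derivation:
Step 1: advance 5 -> fork_pos = 0 + 5 = 5. Reached multiple(s) of 5: 5 -> fragment 1 completed (1 total).
Step 2: advance 5 -> fork_pos = 5 + 5 = 10. Reached multiple(s) of 5: 10 -> fragment 2 completed (2 total).
Step 3: advance 1 -> fork_pos = 10 + 1 = 11. Next multiple of 5 is 15 (not reached); still 2 fragment(s).
Step 4: advance 5 -> fork_pos = 11 + 5 = 16. Reached multiple(s) of 5: 15 -> fragment 3 completed (3 total).
Step 5: advance 2 -> fork_pos = 16 + 2 = 18. Next multiple of 5 is 20 (not reached); still 3 fragment(s).
Final fork_pos = 18, so 3 fragment(s) are complete. Build each: template segment -> complement -> reverse.
Fragment 1: template[0:5] = TGCGG -> complement ACGCC -> reversed CCGCA
Fragment 2: template[5:10] = ACGTA -> complement TGCAT -> reversed TACGT
Fragment 3: template[10:15] = CAGAG -> complement GTCTC -> reversed CTCTG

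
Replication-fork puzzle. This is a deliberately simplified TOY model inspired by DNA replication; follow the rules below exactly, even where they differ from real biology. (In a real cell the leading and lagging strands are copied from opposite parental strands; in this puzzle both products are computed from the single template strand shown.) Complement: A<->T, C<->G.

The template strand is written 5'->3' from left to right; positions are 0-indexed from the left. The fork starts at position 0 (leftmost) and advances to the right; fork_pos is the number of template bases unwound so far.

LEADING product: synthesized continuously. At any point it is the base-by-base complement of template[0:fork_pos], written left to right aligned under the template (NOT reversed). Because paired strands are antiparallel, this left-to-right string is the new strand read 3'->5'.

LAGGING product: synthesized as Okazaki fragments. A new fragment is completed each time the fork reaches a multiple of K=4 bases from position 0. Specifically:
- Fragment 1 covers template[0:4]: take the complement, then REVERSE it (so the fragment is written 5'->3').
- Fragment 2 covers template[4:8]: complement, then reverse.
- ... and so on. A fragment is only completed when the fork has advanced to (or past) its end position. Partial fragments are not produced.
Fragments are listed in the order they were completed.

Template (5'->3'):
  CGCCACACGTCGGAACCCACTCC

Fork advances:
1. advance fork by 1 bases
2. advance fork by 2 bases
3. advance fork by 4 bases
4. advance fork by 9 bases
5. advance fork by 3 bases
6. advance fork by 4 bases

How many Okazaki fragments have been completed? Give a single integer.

Step 1: advance 1 -> fork_pos = 0 + 1 = 1. Next multiple of 4 is 4 (not reached); still 0 fragment(s).
Step 2: advance 2 -> fork_pos = 1 + 2 = 3. Next multiple of 4 is 4 (not reached); still 0 fragment(s).
Step 3: advance 4 -> fork_pos = 3 + 4 = 7. Reached multiple(s) of 4: 4 -> fragment 1 completed (1 total).
Step 4: advance 9 -> fork_pos = 7 + 9 = 16. Reached multiple(s) of 4: 8, 12, 16 -> fragments 2-4 completed (4 total).
Step 5: advance 3 -> fork_pos = 16 + 3 = 19. Next multiple of 4 is 20 (not reached); still 4 fragment(s).
Step 6: advance 4 -> fork_pos = 19 + 4 = 23. Reached multiple(s) of 4: 20 -> fragment 5 completed (5 total).
Check: final fork_pos = 23; the multiples of 4 that are <= 23 are 4..20 -> 23 // 4 = 5 completed fragment(s).

Answer: 5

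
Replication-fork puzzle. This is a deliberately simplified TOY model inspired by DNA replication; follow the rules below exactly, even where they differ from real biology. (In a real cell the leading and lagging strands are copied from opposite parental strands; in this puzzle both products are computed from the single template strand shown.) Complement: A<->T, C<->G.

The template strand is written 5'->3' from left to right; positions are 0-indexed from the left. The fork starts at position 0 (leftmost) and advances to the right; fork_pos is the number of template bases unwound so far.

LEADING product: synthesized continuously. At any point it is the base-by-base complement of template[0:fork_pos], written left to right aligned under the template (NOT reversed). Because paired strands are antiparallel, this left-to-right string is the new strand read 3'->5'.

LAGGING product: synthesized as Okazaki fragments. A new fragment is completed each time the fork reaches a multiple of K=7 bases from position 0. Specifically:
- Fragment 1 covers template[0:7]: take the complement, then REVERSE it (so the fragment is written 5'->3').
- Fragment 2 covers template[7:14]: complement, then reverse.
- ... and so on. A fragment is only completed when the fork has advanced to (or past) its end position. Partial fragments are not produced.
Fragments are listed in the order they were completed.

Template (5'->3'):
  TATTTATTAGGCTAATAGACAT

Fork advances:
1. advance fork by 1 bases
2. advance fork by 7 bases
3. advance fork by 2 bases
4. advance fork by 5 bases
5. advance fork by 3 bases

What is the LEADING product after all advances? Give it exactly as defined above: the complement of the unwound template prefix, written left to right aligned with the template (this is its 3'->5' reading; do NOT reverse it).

Answer: ATAAATAATCCGATTATC

Derivation:
Step 1: advance 1 -> fork_pos = 0 + 1 = 1.
Step 2: advance 7 -> fork_pos = 1 + 7 = 8.
Step 3: advance 2 -> fork_pos = 8 + 2 = 10.
Step 4: advance 5 -> fork_pos = 10 + 5 = 15.
Step 5: advance 3 -> fork_pos = 15 + 3 = 18.
Unwound prefix: template[0:18] = TATTTATTAGGCTAATAG
Complement it base by base (A<->T, C<->G), keeping left-to-right order:
  [0:5] TATTT -> ATAAA
  [5:10] ATTAG -> TAATC
  [10:15] GCTAA -> CGATT
  [15:18] TAG -> ATC
Concatenate: ATAAATAATCCGATTATC (length 18; written aligned with the template, i.e. 3'->5').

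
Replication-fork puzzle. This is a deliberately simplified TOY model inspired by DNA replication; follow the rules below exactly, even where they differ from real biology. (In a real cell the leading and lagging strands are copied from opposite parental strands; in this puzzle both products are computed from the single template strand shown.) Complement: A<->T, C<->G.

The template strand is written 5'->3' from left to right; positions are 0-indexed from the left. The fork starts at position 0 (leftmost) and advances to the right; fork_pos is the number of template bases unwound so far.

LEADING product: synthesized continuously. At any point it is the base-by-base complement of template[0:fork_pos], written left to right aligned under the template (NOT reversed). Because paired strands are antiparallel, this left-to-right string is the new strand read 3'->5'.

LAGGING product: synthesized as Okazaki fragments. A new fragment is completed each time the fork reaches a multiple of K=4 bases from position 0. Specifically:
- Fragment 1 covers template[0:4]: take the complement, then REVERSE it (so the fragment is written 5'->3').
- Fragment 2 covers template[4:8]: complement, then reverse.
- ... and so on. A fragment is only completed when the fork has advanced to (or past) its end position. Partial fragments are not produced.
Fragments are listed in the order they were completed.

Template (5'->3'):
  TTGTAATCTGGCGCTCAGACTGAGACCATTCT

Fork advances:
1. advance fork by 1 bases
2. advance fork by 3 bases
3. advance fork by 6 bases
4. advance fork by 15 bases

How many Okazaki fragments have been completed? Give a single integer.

Answer: 6

Derivation:
Step 1: advance 1 -> fork_pos = 0 + 1 = 1. Next multiple of 4 is 4 (not reached); still 0 fragment(s).
Step 2: advance 3 -> fork_pos = 1 + 3 = 4. Reached multiple(s) of 4: 4 -> fragment 1 completed (1 total).
Step 3: advance 6 -> fork_pos = 4 + 6 = 10. Reached multiple(s) of 4: 8 -> fragment 2 completed (2 total).
Step 4: advance 15 -> fork_pos = 10 + 15 = 25. Reached multiple(s) of 4: 12, 16, 20, 24 -> fragments 3-6 completed (6 total).
Check: final fork_pos = 25; the multiples of 4 that are <= 25 are 4..24 -> 25 // 4 = 6 completed fragment(s).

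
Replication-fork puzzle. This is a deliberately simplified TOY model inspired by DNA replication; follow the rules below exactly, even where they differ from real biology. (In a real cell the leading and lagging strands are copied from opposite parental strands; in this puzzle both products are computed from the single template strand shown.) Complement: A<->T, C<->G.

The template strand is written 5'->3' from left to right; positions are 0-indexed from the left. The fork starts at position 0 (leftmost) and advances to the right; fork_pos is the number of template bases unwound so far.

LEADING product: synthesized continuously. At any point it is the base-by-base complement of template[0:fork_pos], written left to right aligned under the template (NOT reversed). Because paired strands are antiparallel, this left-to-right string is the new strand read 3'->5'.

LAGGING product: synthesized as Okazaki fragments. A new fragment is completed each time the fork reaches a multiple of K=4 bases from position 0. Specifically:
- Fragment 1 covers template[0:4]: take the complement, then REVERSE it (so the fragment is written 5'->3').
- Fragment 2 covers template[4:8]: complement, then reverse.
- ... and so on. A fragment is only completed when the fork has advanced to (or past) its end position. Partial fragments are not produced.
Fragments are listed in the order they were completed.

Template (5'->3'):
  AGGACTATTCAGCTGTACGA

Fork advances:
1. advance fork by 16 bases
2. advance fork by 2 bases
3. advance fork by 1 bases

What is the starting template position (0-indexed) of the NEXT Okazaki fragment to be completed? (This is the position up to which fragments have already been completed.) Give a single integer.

Step 1: advance 16 -> fork_pos = 0 + 16 = 16. Reached multiple(s) of 4: 4, 8, 12, 16 -> fragments 1-4 completed (4 total).
Step 2: advance 2 -> fork_pos = 16 + 2 = 18. Next multiple of 4 is 20 (not reached); still 4 fragment(s).
Step 3: advance 1 -> fork_pos = 18 + 1 = 19. Next multiple of 4 is 20 (not reached); still 4 fragment(s).
4 fragment(s) completed, covering template[0:16] (4 x 4 = 16). The next fragment, fragment 5, covers template[16:20], so it starts at position 16.

Answer: 16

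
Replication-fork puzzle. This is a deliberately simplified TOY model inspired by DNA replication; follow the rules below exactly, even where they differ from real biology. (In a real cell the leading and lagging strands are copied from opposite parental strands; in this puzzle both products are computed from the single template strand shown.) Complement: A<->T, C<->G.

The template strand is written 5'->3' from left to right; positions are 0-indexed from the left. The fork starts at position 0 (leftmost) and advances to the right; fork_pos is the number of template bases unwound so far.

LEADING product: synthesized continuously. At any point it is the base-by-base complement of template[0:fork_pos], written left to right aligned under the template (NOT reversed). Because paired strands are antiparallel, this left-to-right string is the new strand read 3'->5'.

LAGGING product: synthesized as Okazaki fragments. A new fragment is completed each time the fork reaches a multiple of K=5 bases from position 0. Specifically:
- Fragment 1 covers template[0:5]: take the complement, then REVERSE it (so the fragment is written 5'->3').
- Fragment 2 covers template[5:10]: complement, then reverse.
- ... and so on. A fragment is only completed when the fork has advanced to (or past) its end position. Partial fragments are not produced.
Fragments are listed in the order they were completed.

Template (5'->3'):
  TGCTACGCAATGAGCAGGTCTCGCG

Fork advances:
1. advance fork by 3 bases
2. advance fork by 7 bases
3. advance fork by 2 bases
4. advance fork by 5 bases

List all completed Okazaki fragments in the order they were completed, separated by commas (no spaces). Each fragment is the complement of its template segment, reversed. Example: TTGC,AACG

Step 1: advance 3 -> fork_pos = 0 + 3 = 3. Next multiple of 5 is 5 (not reached); still 0 fragment(s).
Step 2: advance 7 -> fork_pos = 3 + 7 = 10. Reached multiple(s) of 5: 5, 10 -> fragments 1-2 completed (2 total).
Step 3: advance 2 -> fork_pos = 10 + 2 = 12. Next multiple of 5 is 15 (not reached); still 2 fragment(s).
Step 4: advance 5 -> fork_pos = 12 + 5 = 17. Reached multiple(s) of 5: 15 -> fragment 3 completed (3 total).
Final fork_pos = 17, so 3 fragment(s) are complete. Build each: template segment -> complement -> reverse.
Fragment 1: template[0:5] = TGCTA -> complement ACGAT -> reversed TAGCA
Fragment 2: template[5:10] = CGCAA -> complement GCGTT -> reversed TTGCG
Fragment 3: template[10:15] = TGAGC -> complement ACTCG -> reversed GCTCA

Answer: TAGCA,TTGCG,GCTCA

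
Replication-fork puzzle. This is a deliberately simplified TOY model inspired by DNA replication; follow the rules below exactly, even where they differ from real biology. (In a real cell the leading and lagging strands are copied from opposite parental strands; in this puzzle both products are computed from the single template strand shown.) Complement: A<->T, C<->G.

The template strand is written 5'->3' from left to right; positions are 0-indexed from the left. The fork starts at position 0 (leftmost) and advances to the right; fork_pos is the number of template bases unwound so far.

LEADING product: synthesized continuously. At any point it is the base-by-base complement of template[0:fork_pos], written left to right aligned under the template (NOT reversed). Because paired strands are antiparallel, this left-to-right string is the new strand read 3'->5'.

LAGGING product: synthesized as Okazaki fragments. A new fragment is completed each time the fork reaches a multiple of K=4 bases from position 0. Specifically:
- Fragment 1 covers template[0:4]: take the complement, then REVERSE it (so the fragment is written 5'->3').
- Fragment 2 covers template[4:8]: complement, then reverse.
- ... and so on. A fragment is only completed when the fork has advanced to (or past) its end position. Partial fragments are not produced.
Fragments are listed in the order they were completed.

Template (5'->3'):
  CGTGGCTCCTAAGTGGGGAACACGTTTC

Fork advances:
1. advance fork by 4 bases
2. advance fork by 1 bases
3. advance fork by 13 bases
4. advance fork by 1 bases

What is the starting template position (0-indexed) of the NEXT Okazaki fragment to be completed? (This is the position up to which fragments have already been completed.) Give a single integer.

Step 1: advance 4 -> fork_pos = 0 + 4 = 4. Reached multiple(s) of 4: 4 -> fragment 1 completed (1 total).
Step 2: advance 1 -> fork_pos = 4 + 1 = 5. Next multiple of 4 is 8 (not reached); still 1 fragment(s).
Step 3: advance 13 -> fork_pos = 5 + 13 = 18. Reached multiple(s) of 4: 8, 12, 16 -> fragments 2-4 completed (4 total).
Step 4: advance 1 -> fork_pos = 18 + 1 = 19. Next multiple of 4 is 20 (not reached); still 4 fragment(s).
4 fragment(s) completed, covering template[0:16] (4 x 4 = 16). The next fragment, fragment 5, covers template[16:20], so it starts at position 16.

Answer: 16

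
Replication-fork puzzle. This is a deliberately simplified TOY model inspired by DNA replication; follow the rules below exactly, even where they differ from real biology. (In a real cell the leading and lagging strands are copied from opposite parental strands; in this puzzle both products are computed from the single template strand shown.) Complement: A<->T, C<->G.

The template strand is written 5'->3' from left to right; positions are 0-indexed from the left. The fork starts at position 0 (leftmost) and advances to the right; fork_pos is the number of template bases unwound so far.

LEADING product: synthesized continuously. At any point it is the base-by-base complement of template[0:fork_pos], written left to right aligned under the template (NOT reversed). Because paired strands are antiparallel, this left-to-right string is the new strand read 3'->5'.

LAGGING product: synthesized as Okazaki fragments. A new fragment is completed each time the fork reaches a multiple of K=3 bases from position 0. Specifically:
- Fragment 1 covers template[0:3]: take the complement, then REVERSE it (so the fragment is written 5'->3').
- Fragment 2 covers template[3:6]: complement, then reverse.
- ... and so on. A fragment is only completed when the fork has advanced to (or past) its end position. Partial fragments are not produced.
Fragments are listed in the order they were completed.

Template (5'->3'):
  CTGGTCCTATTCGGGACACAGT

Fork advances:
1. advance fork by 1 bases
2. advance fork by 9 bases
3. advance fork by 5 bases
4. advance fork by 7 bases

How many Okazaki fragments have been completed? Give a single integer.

Step 1: advance 1 -> fork_pos = 0 + 1 = 1. Next multiple of 3 is 3 (not reached); still 0 fragment(s).
Step 2: advance 9 -> fork_pos = 1 + 9 = 10. Reached multiple(s) of 3: 3, 6, 9 -> fragments 1-3 completed (3 total).
Step 3: advance 5 -> fork_pos = 10 + 5 = 15. Reached multiple(s) of 3: 12, 15 -> fragments 4-5 completed (5 total).
Step 4: advance 7 -> fork_pos = 15 + 7 = 22. Reached multiple(s) of 3: 18, 21 -> fragments 6-7 completed (7 total).
Check: final fork_pos = 22; the multiples of 3 that are <= 22 are 3..21 -> 22 // 3 = 7 completed fragment(s).

Answer: 7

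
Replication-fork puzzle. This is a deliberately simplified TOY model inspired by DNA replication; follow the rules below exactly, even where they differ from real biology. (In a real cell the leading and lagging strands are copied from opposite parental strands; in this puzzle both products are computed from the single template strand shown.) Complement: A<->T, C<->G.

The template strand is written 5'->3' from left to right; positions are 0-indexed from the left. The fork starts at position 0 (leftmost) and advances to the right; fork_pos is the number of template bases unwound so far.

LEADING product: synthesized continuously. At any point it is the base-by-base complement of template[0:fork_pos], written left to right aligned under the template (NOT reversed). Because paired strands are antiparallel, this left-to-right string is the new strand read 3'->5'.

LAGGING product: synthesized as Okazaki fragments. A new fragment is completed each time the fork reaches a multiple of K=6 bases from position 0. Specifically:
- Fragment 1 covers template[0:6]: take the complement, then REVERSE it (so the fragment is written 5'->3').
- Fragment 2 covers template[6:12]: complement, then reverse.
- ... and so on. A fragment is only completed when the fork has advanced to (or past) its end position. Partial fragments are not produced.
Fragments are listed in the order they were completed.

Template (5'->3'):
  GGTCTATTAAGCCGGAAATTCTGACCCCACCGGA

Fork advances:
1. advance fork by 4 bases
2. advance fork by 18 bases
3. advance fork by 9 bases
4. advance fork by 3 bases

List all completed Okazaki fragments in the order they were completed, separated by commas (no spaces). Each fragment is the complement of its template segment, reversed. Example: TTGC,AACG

Answer: TAGACC,GCTTAA,TTTCCG,TCAGAA,GTGGGG

Derivation:
Step 1: advance 4 -> fork_pos = 0 + 4 = 4. Next multiple of 6 is 6 (not reached); still 0 fragment(s).
Step 2: advance 18 -> fork_pos = 4 + 18 = 22. Reached multiple(s) of 6: 6, 12, 18 -> fragments 1-3 completed (3 total).
Step 3: advance 9 -> fork_pos = 22 + 9 = 31. Reached multiple(s) of 6: 24, 30 -> fragments 4-5 completed (5 total).
Step 4: advance 3 -> fork_pos = 31 + 3 = 34. Next multiple of 6 is 36 (not reached); still 5 fragment(s).
Final fork_pos = 34, so 5 fragment(s) are complete. Build each: template segment -> complement -> reverse.
Fragment 1: template[0:6] = GGTCTA -> complement CCAGAT -> reversed TAGACC
Fragment 2: template[6:12] = TTAAGC -> complement AATTCG -> reversed GCTTAA
Fragment 3: template[12:18] = CGGAAA -> complement GCCTTT -> reversed TTTCCG
Fragment 4: template[18:24] = TTCTGA -> complement AAGACT -> reversed TCAGAA
Fragment 5: template[24:30] = CCCCAC -> complement GGGGTG -> reversed GTGGGG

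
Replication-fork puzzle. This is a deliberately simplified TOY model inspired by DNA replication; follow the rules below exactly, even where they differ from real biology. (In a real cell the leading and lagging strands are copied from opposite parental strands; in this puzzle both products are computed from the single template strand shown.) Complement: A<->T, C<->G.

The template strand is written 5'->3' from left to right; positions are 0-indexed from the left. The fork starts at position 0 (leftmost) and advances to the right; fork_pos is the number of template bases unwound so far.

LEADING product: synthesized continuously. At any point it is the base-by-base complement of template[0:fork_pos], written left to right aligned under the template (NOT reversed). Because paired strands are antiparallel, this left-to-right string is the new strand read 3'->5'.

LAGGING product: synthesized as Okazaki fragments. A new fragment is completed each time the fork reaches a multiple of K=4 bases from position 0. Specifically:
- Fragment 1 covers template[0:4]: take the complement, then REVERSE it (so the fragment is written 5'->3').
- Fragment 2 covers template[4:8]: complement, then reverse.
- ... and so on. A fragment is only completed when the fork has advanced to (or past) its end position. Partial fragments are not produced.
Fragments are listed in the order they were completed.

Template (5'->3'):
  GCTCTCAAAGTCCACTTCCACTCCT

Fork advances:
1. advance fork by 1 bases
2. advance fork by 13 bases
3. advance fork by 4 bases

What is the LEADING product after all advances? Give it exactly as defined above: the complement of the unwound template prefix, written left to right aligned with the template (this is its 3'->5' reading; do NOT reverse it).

Step 1: advance 1 -> fork_pos = 0 + 1 = 1.
Step 2: advance 13 -> fork_pos = 1 + 13 = 14.
Step 3: advance 4 -> fork_pos = 14 + 4 = 18.
Unwound prefix: template[0:18] = GCTCTCAAAGTCCACTTC
Complement it base by base (A<->T, C<->G), keeping left-to-right order:
  [0:5] GCTCT -> CGAGA
  [5:10] CAAAG -> GTTTC
  [10:15] TCCAC -> AGGTG
  [15:18] TTC -> AAG
Concatenate: CGAGAGTTTCAGGTGAAG (length 18; written aligned with the template, i.e. 3'->5').

Answer: CGAGAGTTTCAGGTGAAG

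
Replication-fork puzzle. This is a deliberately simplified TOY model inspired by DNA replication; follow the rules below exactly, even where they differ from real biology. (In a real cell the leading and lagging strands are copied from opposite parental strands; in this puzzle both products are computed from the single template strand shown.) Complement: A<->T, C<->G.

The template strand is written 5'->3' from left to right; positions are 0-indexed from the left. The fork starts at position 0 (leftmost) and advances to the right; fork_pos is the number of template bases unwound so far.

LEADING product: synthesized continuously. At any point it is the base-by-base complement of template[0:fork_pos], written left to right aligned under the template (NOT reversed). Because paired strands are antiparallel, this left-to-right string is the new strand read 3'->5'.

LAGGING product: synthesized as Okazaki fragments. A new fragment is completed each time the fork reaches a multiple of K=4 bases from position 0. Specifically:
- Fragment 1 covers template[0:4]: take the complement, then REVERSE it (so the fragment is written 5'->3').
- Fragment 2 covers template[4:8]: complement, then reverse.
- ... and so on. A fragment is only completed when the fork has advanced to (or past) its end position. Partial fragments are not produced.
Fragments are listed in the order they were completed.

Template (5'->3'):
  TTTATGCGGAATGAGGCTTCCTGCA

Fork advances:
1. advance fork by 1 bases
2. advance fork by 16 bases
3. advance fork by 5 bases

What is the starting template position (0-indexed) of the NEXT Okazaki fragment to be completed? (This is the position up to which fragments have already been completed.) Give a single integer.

Step 1: advance 1 -> fork_pos = 0 + 1 = 1. Next multiple of 4 is 4 (not reached); still 0 fragment(s).
Step 2: advance 16 -> fork_pos = 1 + 16 = 17. Reached multiple(s) of 4: 4, 8, 12, 16 -> fragments 1-4 completed (4 total).
Step 3: advance 5 -> fork_pos = 17 + 5 = 22. Reached multiple(s) of 4: 20 -> fragment 5 completed (5 total).
5 fragment(s) completed, covering template[0:20] (5 x 4 = 20). The next fragment, fragment 6, covers template[20:24], so it starts at position 20.

Answer: 20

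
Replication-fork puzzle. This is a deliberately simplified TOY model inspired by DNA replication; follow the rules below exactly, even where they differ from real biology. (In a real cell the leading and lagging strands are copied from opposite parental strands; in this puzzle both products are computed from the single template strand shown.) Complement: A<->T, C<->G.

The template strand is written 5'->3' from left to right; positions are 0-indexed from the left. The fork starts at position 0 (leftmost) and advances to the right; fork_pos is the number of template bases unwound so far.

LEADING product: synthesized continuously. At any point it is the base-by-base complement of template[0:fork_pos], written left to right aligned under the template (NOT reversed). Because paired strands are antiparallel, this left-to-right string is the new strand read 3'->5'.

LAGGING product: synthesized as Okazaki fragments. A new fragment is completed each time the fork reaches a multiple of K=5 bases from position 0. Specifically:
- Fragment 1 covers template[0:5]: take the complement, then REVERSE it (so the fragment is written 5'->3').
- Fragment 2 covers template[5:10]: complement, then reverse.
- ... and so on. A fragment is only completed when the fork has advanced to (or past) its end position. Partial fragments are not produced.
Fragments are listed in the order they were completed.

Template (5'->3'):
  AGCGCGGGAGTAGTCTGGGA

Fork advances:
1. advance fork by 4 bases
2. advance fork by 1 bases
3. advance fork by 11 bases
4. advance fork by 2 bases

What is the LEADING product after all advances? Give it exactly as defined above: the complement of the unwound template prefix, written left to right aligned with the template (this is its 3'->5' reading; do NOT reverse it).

Step 1: advance 4 -> fork_pos = 0 + 4 = 4.
Step 2: advance 1 -> fork_pos = 4 + 1 = 5.
Step 3: advance 11 -> fork_pos = 5 + 11 = 16.
Step 4: advance 2 -> fork_pos = 16 + 2 = 18.
Unwound prefix: template[0:18] = AGCGCGGGAGTAGTCTGG
Complement it base by base (A<->T, C<->G), keeping left-to-right order:
  [0:5] AGCGC -> TCGCG
  [5:10] GGGAG -> CCCTC
  [10:15] TAGTC -> ATCAG
  [15:18] TGG -> ACC
Concatenate: TCGCGCCCTCATCAGACC (length 18; written aligned with the template, i.e. 3'->5').

Answer: TCGCGCCCTCATCAGACC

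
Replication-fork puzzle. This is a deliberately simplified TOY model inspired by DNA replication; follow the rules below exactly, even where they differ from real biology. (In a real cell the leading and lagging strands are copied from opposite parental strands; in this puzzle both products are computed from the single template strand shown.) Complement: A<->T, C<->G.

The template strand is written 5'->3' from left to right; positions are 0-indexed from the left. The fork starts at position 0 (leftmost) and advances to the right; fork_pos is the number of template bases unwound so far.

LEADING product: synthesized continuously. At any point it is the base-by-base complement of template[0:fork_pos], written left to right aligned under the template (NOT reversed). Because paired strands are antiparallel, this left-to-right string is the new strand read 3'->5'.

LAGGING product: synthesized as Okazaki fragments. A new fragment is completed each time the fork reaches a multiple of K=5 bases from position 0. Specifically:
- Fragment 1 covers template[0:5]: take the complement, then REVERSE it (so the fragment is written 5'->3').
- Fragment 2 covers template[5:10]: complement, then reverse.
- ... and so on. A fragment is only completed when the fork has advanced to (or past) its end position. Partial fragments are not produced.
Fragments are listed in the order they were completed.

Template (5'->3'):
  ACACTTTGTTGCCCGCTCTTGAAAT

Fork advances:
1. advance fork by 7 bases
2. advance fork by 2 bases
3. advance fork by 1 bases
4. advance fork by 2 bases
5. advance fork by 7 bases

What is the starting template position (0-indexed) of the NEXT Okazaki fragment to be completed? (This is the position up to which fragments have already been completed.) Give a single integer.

Answer: 15

Derivation:
Step 1: advance 7 -> fork_pos = 0 + 7 = 7. Reached multiple(s) of 5: 5 -> fragment 1 completed (1 total).
Step 2: advance 2 -> fork_pos = 7 + 2 = 9. Next multiple of 5 is 10 (not reached); still 1 fragment(s).
Step 3: advance 1 -> fork_pos = 9 + 1 = 10. Reached multiple(s) of 5: 10 -> fragment 2 completed (2 total).
Step 4: advance 2 -> fork_pos = 10 + 2 = 12. Next multiple of 5 is 15 (not reached); still 2 fragment(s).
Step 5: advance 7 -> fork_pos = 12 + 7 = 19. Reached multiple(s) of 5: 15 -> fragment 3 completed (3 total).
3 fragment(s) completed, covering template[0:15] (3 x 5 = 15). The next fragment, fragment 4, covers template[15:20], so it starts at position 15.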